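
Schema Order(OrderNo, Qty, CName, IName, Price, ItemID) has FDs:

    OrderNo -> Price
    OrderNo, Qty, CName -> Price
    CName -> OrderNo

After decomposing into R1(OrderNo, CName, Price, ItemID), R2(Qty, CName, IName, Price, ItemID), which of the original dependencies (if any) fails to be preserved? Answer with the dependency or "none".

OrderNo → Price lies within R1.
OrderNo, Qty, CName → Price: restricted closure across fragments reaches Price.
CName → OrderNo lies within R1.
Every dependency is enforceable on the fragments, so the decomposition is dependency-preserving.

none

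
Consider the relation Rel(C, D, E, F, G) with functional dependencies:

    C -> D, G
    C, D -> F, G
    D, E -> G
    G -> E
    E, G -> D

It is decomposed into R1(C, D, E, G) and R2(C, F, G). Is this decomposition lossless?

Common attributes: R1 ∩ R2 = {C, G}.
Closure of {C, G}: C → D, G applies, adding D; C, D → F, G applies, adding F; G → E applies, adding E. So (C, G)⁺ = {C, D, E, F, G}.
This closure contains every attribute of R1, so R1 ∩ R2 → R1. The join is lossless.

Yes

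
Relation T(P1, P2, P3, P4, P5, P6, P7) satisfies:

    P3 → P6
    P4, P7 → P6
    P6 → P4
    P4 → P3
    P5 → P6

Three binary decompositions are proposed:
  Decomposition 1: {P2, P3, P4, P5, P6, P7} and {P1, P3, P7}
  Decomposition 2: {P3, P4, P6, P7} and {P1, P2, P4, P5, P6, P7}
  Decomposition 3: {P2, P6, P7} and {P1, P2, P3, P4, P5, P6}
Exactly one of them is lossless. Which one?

Decomposition 1: common = {P3, P7}, closure = {P3, P4, P6, P7} → lossy.
Decomposition 2: common = {P4, P6, P7}, closure = {P3, P4, P6, P7} → lossless.
Decomposition 3: common = {P2, P6}, closure = {P2, P3, P4, P6} → lossy.

Decomposition 2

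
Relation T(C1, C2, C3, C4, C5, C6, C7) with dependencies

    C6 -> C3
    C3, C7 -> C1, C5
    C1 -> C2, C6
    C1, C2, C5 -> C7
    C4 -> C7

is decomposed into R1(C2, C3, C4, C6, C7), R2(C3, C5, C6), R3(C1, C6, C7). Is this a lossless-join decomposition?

No

Chase test. Columns are C1, C2, C3, C4, C5, C6, C7; row i has aⱼ where attribute j ∈ Ri, else bᵢⱼ.
Initial tableau (one row per fragment):
  row 1: b11 a2 a3 a4 b15 a6 a7
  row 2: b21 b22 a3 b24 a5 a6 b27
  row 3: a1 b32 b33 b34 b35 a6 a7
Rows 1 and 3 agree on C6; apply C6→C3 and equate their C3 entries.
Rows 1 and 3 agree on C3, C7; apply C3, C7→C1, C5 and equate their C1, C5 entries.
Rows 1 and 3 agree on C1; apply C1→C2, C6 and equate their C2, C6 entries.
No row becomes fully distinguished — the join is lossy.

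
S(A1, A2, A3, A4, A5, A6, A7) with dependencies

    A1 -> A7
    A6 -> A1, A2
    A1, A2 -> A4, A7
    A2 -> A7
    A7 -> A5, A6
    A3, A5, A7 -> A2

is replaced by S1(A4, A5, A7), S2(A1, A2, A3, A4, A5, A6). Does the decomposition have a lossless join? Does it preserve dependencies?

lossy and not dependency-preserving

Lossless test: (A4, A5)⁺ = {A4, A5}, which is a superkey of neither fragment — lossy.
Dependency preservation: the restricted closure of {A1} across the fragments never reaches {A7}, so A1 → A7 cannot be enforced without a join — not preserved.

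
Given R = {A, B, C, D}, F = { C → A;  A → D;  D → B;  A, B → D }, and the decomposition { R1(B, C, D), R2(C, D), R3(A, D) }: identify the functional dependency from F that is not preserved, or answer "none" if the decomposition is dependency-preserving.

C → A

Check C → A: no single fragment contains all of {A, C}, and the restricted closure of {C} across the fragments never reaches {A}.
A → D is preserved.
D → B is preserved.
A, B → D is preserved.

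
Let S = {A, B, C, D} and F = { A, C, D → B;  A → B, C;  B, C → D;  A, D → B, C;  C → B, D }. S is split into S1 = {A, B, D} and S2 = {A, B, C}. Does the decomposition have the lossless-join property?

Common attributes: S1 ∩ S2 = {A, B}.
Closure of {A, B}: A → B, C applies, adding C; B, C → D applies, adding D. So (A, B)⁺ = {A, B, C, D}.
This closure contains every attribute of S1, so S1 ∩ S2 → S1. The join is lossless.

Yes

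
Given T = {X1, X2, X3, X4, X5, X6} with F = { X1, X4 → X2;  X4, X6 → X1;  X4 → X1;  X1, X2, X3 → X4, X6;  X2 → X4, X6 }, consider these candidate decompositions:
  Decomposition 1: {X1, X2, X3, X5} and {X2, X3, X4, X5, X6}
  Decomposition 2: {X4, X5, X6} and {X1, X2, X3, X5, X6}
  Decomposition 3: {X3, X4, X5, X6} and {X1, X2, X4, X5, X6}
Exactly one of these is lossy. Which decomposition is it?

Decomposition 2

Decomposition 1: common = {X2, X3, X5}, closure = {X1, X2, X3, X4, X5, X6} → lossless.
Decomposition 2: common = {X5, X6}, closure = {X5, X6} → lossy.
Decomposition 3: common = {X4, X5, X6}, closure = {X1, X2, X4, X5, X6} → lossless.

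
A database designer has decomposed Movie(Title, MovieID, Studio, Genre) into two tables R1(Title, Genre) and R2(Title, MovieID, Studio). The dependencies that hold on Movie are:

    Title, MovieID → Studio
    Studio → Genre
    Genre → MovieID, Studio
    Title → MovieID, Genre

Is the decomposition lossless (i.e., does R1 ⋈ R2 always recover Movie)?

Common attributes: R1 ∩ R2 = {Title}.
Closure of {Title}: Title → MovieID, Genre applies, adding MovieID, Genre; Title, MovieID → Studio applies, adding Studio. So (Title)⁺ = {Title, MovieID, Studio, Genre}.
This closure contains every attribute of R1, so R1 ∩ R2 → R1. The join is lossless.

Yes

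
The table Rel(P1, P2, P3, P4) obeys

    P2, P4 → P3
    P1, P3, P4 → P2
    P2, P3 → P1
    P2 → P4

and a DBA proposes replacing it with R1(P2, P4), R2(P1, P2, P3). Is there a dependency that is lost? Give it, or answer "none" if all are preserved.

Check P1, P3, P4 → P2: no single fragment contains all of {P1, P2, P3, P4}, and the restricted closure of {P1, P3, P4} across the fragments never reaches {P2}.
P2, P4 → P3 is preserved.
P2, P3 → P1 is preserved.
P2 → P4 is preserved.

P1, P3, P4 → P2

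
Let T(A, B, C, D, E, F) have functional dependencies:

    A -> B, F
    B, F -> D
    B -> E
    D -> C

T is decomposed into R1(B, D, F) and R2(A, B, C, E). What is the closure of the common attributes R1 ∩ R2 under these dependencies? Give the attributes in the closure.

R1 ∩ R2 = {B}.
B → E applies, adding E
Closure: {B, E}.

B, E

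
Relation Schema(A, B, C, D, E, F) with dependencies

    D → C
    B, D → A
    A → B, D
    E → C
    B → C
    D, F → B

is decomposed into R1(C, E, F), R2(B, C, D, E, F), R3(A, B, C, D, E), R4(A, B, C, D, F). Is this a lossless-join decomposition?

Yes

Chase test. Columns are A, B, C, D, E, F; row i has aⱼ where attribute j ∈ Ri, else bᵢⱼ.
Initial tableau (one row per fragment):
  row 1: b11 b12 a3 b14 a5 a6
  row 2: b21 a2 a3 a4 a5 a6
  row 3: a1 a2 a3 a4 a5 b36
  row 4: a1 a2 a3 a4 b45 a6
Rows 2 and 3 agree on B, D; apply B, D→A and equate their A entries.
Row 2 is now all distinguished symbols — the join is lossless.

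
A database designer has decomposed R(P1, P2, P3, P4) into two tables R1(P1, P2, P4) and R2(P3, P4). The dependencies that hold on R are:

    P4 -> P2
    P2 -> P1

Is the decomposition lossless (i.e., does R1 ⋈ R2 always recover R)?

Common attributes: R1 ∩ R2 = {P4}.
Closure of {P4}: P4 → P2 applies, adding P2; P2 → P1 applies, adding P1. So (P4)⁺ = {P1, P2, P4}.
This closure contains every attribute of R1, so R1 ∩ R2 → R1. The join is lossless.

Yes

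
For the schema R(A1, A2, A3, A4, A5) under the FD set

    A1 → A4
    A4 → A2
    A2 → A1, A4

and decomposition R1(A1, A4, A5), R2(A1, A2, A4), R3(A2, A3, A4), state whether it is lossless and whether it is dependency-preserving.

Lossless test (chase): Rows 1 and 2 agree on A4; apply A4→A2 and equate their A2 entries. Rows 1 and 3 agree on A2; apply A2→A1, A4 and equate their A1, A4 entries. No row becomes fully distinguished — the join is lossy.
Dependency preservation: every FD's attributes lie within a single fragment, so each can be enforced locally — preserved.

lossy but dependency-preserving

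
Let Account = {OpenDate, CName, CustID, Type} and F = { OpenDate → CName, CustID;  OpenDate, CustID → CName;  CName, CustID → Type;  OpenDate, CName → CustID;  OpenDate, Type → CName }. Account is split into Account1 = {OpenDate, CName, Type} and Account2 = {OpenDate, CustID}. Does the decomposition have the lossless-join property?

Common attributes: Account1 ∩ Account2 = {OpenDate}.
Closure of {OpenDate}: OpenDate → CName, CustID applies, adding CName, CustID; CName, CustID → Type applies, adding Type. So (OpenDate)⁺ = {OpenDate, CName, CustID, Type}.
This closure contains every attribute of Account1, so Account1 ∩ Account2 → Account1. The join is lossless.

Yes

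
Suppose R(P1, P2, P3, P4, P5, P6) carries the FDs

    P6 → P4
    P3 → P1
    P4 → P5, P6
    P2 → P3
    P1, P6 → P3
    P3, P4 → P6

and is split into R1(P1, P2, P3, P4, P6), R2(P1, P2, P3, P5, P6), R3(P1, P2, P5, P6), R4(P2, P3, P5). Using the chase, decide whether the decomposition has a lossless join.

Yes

Chase test. Columns are P1, P2, P3, P4, P5, P6; row i has aⱼ where attribute j ∈ Ri, else bᵢⱼ.
Initial tableau (one row per fragment):
  row 1: a1 a2 a3 a4 b15 a6
  row 2: a1 a2 a3 b24 a5 a6
  row 3: a1 a2 b33 b34 a5 a6
  row 4: b41 a2 a3 b44 a5 b46
Rows 1 and 2 agree on P6; apply P6→P4 and equate their P4 entries.
Rows 1 and 3 agree on P6; apply P6→P4 and equate their P4 entries.
Rows 1 and 4 agree on P3; apply P3→P1 and equate their P1 entries.
Rows 1 and 2 agree on P4; apply P4→P5, P6 and equate their P5, P6 entries.
Rows 1 and 3 agree on P2; apply P2→P3 and equate their P3 entries.
Row 1 is now all distinguished symbols — the join is lossless.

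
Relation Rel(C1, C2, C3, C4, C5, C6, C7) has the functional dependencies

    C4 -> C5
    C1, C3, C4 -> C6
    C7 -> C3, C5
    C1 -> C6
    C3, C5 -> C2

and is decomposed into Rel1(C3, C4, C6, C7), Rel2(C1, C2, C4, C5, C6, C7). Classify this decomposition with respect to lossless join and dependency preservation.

lossless but not dependency-preserving

Lossless test: (C4, C6, C7)⁺ = {C2, C3, C4, C5, C6, C7}, which contains all of one fragment — lossless.
Dependency preservation: the restricted closure of {C3, C5} across the fragments never reaches {C2}, so C3, C5 → C2 cannot be enforced without a join — not preserved.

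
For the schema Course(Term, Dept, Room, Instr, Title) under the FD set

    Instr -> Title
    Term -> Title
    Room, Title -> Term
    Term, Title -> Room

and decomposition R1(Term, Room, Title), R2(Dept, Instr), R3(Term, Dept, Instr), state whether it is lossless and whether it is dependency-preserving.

lossless but not dependency-preserving

Lossless test (chase): Rows 2 and 3 agree on Instr; apply Instr→Title and equate their Title entries. Rows 1 and 3 agree on Term; apply Term→Title and equate their Title entries. Rows 1 and 3 agree on Term, Title; apply Term, Title→Room and equate their Room entries. Row 3 is now all distinguished symbols — the join is lossless.
Dependency preservation: the restricted closure of {Instr} across the fragments never reaches {Title}, so Instr → Title cannot be enforced without a join — not preserved.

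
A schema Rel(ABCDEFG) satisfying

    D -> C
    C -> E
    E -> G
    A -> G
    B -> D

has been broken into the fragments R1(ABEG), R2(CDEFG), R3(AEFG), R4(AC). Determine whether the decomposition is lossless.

No

Chase test. Columns are ABCDEFG; row i has aⱼ where attribute j ∈ Ri, else bᵢⱼ.
Initial tableau (one row per fragment):
  row 1: a1 a2 b13 b14 a5 b16 a7
  row 2: b21 b22 a3 a4 a5 a6 a7
  row 3: a1 b32 b33 b34 a5 a6 a7
  row 4: a1 b42 a3 b44 b45 b46 b47
Rows 2 and 4 agree on C; apply C→E and equate their E entries.
Rows 1 and 4 agree on E; apply E→G and equate their G entries.
No row becomes fully distinguished — the join is lossy.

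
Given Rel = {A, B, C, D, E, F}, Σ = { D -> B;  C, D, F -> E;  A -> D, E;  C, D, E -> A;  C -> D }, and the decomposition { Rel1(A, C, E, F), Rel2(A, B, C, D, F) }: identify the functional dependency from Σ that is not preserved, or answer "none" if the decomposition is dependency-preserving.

none

D → B lies within Rel2.
C, D, F → E: restricted closure across fragments reaches E.
A → D, E: restricted closure across fragments reaches D, E.
C, D, E → A: restricted closure across fragments reaches A.
C → D lies within Rel2.
Every dependency is enforceable on the fragments, so the decomposition is dependency-preserving.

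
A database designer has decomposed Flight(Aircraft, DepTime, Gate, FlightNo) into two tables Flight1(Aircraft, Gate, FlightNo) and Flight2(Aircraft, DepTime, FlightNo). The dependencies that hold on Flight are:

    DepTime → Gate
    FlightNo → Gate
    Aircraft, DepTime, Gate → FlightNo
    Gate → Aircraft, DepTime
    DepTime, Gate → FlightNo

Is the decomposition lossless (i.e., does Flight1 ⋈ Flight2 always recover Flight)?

Common attributes: Flight1 ∩ Flight2 = {Aircraft, FlightNo}.
Closure of {Aircraft, FlightNo}: FlightNo → Gate applies, adding Gate; Gate → Aircraft, DepTime applies, adding DepTime. So (Aircraft, FlightNo)⁺ = {Aircraft, DepTime, Gate, FlightNo}.
This closure contains every attribute of Flight1, so Flight1 ∩ Flight2 → Flight1. The join is lossless.

Yes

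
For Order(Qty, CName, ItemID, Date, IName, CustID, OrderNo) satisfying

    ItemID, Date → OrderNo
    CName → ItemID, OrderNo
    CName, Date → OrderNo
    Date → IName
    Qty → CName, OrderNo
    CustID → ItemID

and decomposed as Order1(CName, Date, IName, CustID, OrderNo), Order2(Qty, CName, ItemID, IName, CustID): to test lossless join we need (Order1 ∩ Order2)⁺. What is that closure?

Order1 ∩ Order2 = {CName, IName, CustID}.
CName → ItemID, OrderNo applies, adding ItemID, OrderNo
Closure: {CName, ItemID, IName, CustID, OrderNo}.

CName, ItemID, IName, CustID, OrderNo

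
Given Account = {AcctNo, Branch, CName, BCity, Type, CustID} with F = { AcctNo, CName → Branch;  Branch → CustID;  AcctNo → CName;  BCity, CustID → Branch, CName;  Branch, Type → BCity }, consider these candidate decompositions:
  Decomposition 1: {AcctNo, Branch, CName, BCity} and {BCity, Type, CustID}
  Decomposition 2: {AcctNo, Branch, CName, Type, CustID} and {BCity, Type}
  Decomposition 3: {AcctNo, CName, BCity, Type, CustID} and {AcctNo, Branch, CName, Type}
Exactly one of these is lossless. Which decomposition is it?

Decomposition 3

Decomposition 1: common = {BCity}, closure = {BCity} → lossy.
Decomposition 2: common = {Type}, closure = {Type} → lossy.
Decomposition 3: common = {AcctNo, CName, Type}, closure = {AcctNo, Branch, CName, BCity, Type, CustID} → lossless.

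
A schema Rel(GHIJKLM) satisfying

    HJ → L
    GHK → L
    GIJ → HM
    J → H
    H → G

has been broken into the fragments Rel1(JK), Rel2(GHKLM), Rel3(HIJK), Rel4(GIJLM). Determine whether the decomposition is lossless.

Chase test. Columns are GHIJKLM; row i has aⱼ where attribute j ∈ Reli, else bᵢⱼ.
Initial tableau (one row per fragment):
  row 1: b11 b12 b13 a4 a5 b16 b17
  row 2: a1 a2 b23 b24 a5 a6 a7
  row 3: b31 a2 a3 a4 a5 b36 b37
  row 4: a1 b42 a3 a4 b45 a6 a7
Rows 1 and 3 agree on J; apply J→H and equate their H entries.
Rows 1 and 4 agree on J; apply J→H and equate their H entries.
Rows 1 and 2 agree on H; apply H→G and equate their G entries.
Rows 1 and 3 agree on H; apply H→G and equate their G entries.
Rows 1 and 3 agree on HJ; apply HJ→L and equate their L entries.
Rows 1 and 4 agree on HJ; apply HJ→L and equate their L entries.
Rows 3 and 4 agree on GIJ; apply GIJ→HM and equate their HM entries.
Row 3 is now all distinguished symbols — the join is lossless.

Yes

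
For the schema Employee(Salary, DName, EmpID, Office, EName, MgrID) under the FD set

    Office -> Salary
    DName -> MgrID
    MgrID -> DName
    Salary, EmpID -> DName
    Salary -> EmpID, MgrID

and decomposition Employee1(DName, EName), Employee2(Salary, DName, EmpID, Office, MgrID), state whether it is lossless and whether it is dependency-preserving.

Lossless test: (DName)⁺ = {DName, MgrID}, which is a superkey of neither fragment — lossy.
Dependency preservation: every FD's attributes lie within a single fragment, so each can be enforced locally — preserved.

lossy but dependency-preserving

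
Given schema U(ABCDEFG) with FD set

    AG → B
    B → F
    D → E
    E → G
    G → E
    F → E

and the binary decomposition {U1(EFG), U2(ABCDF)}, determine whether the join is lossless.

Common attributes: U1 ∩ U2 = {F}.
Closure of {F}: F → E applies, adding E; E → G applies, adding G. So (F)⁺ = {EFG}.
This closure contains every attribute of U1, so U1 ∩ U2 → U1. The join is lossless.

Yes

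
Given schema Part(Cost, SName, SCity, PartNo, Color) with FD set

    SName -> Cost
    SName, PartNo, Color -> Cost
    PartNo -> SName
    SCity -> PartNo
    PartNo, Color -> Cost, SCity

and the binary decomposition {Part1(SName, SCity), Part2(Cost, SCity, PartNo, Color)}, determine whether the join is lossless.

Common attributes: Part1 ∩ Part2 = {SCity}.
Closure of {SCity}: SCity → PartNo applies, adding PartNo; PartNo → SName applies, adding SName; SName → Cost applies, adding Cost. So (SCity)⁺ = {Cost, SName, SCity, PartNo}.
This closure contains every attribute of Part1, so Part1 ∩ Part2 → Part1. The join is lossless.

Yes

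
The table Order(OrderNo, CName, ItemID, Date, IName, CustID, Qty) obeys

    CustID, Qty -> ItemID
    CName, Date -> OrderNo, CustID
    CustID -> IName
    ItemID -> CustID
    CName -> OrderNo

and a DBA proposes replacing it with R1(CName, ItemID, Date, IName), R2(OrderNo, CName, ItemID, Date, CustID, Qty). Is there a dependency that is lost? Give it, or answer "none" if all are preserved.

CustID -> IName

Check CustID → IName: no single fragment contains all of {IName, CustID}, and the restricted closure of {CustID} across the fragments never reaches {IName}.
CustID, Qty → ItemID is preserved.
CName, Date → OrderNo, CustID is preserved.
ItemID → CustID is preserved.
CName → OrderNo is preserved.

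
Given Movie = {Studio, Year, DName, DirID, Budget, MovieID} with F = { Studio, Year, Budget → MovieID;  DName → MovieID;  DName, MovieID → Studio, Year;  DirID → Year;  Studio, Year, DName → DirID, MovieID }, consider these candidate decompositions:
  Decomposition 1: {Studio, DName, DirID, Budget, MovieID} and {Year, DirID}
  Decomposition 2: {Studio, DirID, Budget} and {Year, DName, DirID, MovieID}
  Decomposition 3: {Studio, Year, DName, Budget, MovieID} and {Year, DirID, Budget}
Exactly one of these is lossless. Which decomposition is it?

Decomposition 1

Decomposition 1: common = {DirID}, closure = {Year, DirID} → lossless.
Decomposition 2: common = {DirID}, closure = {Year, DirID} → lossy.
Decomposition 3: common = {Year, Budget}, closure = {Year, Budget} → lossy.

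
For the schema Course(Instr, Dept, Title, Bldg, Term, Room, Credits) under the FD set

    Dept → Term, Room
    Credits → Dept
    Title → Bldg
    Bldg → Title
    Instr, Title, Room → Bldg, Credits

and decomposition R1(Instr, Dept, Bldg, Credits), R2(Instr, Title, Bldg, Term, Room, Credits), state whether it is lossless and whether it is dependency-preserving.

Lossless test: (Instr, Bldg, Credits)⁺ = {Instr, Dept, Title, Bldg, Term, Room, Credits}, which contains all of one fragment — lossless.
Dependency preservation: the restricted closure of {Dept} across the fragments never reaches {Term, Room}, so Dept → Term, Room cannot be enforced without a join — not preserved.

lossless but not dependency-preserving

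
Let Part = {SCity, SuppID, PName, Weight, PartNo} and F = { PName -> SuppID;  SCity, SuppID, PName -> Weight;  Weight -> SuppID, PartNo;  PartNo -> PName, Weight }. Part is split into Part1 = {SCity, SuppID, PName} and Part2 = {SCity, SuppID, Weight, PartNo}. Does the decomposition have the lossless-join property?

No

Common attributes: Part1 ∩ Part2 = {SCity, SuppID}.
No dependency enlarges {SCity, SuppID}, so (SCity, SuppID)⁺ = {SCity, SuppID}.
The closure contains neither all of Part1 = {SCity, SuppID, PName} nor all of Part2 = {SCity, SuppID, Weight, PartNo}, so the common attributes are not a superkey of either fragment. The join is lossy.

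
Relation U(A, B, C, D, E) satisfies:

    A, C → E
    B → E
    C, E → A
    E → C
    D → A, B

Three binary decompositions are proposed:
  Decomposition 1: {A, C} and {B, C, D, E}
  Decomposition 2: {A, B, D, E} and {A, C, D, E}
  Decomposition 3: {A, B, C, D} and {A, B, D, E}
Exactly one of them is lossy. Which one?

Decomposition 1

Decomposition 1: common = {C}, closure = {C} → lossy.
Decomposition 2: common = {A, D, E}, closure = {A, B, C, D, E} → lossless.
Decomposition 3: common = {A, B, D}, closure = {A, B, C, D, E} → lossless.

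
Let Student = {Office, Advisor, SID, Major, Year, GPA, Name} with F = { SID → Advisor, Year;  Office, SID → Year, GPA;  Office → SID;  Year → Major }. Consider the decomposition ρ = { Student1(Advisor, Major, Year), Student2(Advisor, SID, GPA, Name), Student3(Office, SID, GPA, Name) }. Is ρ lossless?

Chase test. Columns are Office, Advisor, SID, Major, Year, GPA, Name; row i has aⱼ where attribute j ∈ Studenti, else bᵢⱼ.
Initial tableau (one row per fragment):
  row 1: b11 a2 b13 a4 a5 b16 b17
  row 2: b21 a2 a3 b24 b25 a6 a7
  row 3: a1 b32 a3 b34 b35 a6 a7
Rows 2 and 3 agree on SID; apply SID→Advisor, Year and equate their Advisor, Year entries.
Rows 2 and 3 agree on Year; apply Year→Major and equate their Major entries.
No row becomes fully distinguished — the join is lossy.

No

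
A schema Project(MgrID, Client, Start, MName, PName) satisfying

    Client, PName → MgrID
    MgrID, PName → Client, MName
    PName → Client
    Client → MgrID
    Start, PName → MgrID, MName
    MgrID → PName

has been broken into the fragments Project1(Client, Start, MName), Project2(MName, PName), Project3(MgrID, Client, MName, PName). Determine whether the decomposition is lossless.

Chase test. Columns are MgrID, Client, Start, MName, PName; row i has aⱼ where attribute j ∈ Projecti, else bᵢⱼ.
Initial tableau (one row per fragment):
  row 1: b11 a2 a3 a4 b15
  row 2: b21 b22 b23 a4 a5
  row 3: a1 a2 b33 a4 a5
Rows 2 and 3 agree on PName; apply PName→Client and equate their Client entries.
Rows 1 and 2 agree on Client; apply Client→MgrID and equate their MgrID entries.
Rows 1 and 3 agree on Client; apply Client→MgrID and equate their MgrID entries.
Rows 1 and 2 agree on MgrID; apply MgrID→PName and equate their PName entries.
Row 1 is now all distinguished symbols — the join is lossless.

Yes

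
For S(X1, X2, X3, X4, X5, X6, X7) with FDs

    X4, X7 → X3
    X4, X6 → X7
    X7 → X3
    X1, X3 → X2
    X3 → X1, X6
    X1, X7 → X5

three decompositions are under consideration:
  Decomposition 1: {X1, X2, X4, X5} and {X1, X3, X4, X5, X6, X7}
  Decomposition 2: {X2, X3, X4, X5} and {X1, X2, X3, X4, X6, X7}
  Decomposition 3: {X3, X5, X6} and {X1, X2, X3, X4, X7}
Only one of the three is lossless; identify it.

Decomposition 1: common = {X1, X4, X5}, closure = {X1, X4, X5} → lossy.
Decomposition 2: common = {X2, X3, X4}, closure = {X1, X2, X3, X4, X5, X6, X7} → lossless.
Decomposition 3: common = {X3}, closure = {X1, X2, X3, X6} → lossy.

Decomposition 2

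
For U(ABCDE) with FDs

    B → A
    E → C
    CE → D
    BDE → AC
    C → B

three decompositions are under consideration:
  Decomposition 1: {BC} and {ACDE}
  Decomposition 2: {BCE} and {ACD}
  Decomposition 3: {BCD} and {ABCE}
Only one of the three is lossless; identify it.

Decomposition 1: common = {C}, closure = {ABC} → lossless.
Decomposition 2: common = {C}, closure = {ABC} → lossy.
Decomposition 3: common = {BC}, closure = {ABC} → lossy.

Decomposition 1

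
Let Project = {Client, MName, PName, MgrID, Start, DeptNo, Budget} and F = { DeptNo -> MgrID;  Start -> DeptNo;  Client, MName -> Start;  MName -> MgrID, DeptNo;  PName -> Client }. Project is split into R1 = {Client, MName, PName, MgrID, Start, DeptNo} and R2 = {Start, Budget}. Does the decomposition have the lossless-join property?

Common attributes: R1 ∩ R2 = {Start}.
Closure of {Start}: Start → DeptNo applies, adding DeptNo; DeptNo → MgrID applies, adding MgrID. So (Start)⁺ = {MgrID, Start, DeptNo}.
The closure contains neither all of R1 = {Client, MName, PName, MgrID, Start, DeptNo} nor all of R2 = {Start, Budget}, so the common attributes are not a superkey of either fragment. The join is lossy.

No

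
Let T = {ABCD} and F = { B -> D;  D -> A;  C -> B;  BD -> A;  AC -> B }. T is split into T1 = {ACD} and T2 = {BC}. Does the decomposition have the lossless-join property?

Yes

Common attributes: T1 ∩ T2 = {C}.
Closure of {C}: C → B applies, adding B; B → D applies, adding D; D → A applies, adding A. So (C)⁺ = {ABCD}.
This closure contains every attribute of T1, so T1 ∩ T2 → T1. The join is lossless.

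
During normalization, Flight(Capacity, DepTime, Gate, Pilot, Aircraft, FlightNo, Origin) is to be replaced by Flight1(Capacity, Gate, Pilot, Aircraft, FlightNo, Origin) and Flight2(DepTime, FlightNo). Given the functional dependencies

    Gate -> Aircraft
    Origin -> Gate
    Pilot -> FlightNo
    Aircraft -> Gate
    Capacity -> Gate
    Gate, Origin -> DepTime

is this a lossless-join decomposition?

Common attributes: Flight1 ∩ Flight2 = {FlightNo}.
No dependency enlarges {FlightNo}, so (FlightNo)⁺ = {FlightNo}.
The closure contains neither all of Flight1 = {Capacity, Gate, Pilot, Aircraft, FlightNo, Origin} nor all of Flight2 = {DepTime, FlightNo}, so the common attributes are not a superkey of either fragment. The join is lossy.

No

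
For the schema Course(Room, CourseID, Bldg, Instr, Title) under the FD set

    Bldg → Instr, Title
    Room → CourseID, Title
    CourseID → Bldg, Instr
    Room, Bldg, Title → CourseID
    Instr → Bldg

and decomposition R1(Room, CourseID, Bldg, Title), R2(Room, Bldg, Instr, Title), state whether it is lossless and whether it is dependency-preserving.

Lossless test: (Room, Bldg, Title)⁺ = {Room, CourseID, Bldg, Instr, Title}, which contains all of one fragment — lossless.
Dependency preservation: CourseID → Bldg, Instr is not contained in any single fragment, but the restricted closure of its left-hand side across the fragments still reaches the right-hand side; the remaining FDs each lie inside some fragment. All dependencies are preserved.

lossless and dependency-preserving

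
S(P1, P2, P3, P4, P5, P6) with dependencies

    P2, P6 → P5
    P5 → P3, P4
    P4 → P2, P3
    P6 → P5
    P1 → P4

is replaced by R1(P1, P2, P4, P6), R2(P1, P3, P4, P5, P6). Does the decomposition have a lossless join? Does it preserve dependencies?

Lossless test: (P1, P4, P6)⁺ = {P1, P2, P3, P4, P5, P6}, which contains all of one fragment — lossless.
Dependency preservation: P2, P6 → P5; P4 → P2, P3 are not contained in any single fragment, but the restricted closure of each left-hand side across the fragments still reaches the right-hand side; the remaining FDs each lie inside some fragment. All dependencies are preserved.

lossless and dependency-preserving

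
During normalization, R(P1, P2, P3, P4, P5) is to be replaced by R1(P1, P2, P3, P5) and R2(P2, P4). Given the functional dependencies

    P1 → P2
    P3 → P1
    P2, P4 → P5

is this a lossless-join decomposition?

No

Common attributes: R1 ∩ R2 = {P2}.
No dependency enlarges {P2}, so (P2)⁺ = {P2}.
The closure contains neither all of R1 = {P1, P2, P3, P5} nor all of R2 = {P2, P4}, so the common attributes are not a superkey of either fragment. The join is lossy.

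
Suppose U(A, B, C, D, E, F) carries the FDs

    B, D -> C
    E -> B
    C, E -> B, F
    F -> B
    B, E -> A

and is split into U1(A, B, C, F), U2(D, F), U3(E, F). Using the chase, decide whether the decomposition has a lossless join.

No

Chase test. Columns are A, B, C, D, E, F; row i has aⱼ where attribute j ∈ Ui, else bᵢⱼ.
Initial tableau (one row per fragment):
  row 1: a1 a2 a3 b14 b15 a6
  row 2: b21 b22 b23 a4 b25 a6
  row 3: b31 b32 b33 b34 a5 a6
Rows 1 and 2 agree on F; apply F→B and equate their B entries.
Rows 1 and 3 agree on F; apply F→B and equate their B entries.
No row becomes fully distinguished — the join is lossy.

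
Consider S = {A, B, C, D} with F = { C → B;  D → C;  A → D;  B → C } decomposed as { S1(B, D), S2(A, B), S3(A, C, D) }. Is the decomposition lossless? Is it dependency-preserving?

Lossless test (chase): Rows 1 and 3 agree on D; apply D→C and equate their C entries. Rows 2 and 3 agree on A; apply A→D and equate their D entries. Rows 1 and 2 agree on B; apply B→C and equate their C entries. Rows 1 and 3 agree on C; apply C→B and equate their B entries. Row 2 is now all distinguished symbols — the join is lossless.
Dependency preservation: the restricted closure of {C} across the fragments never reaches {B}, so C → B cannot be enforced without a join — not preserved.

lossless but not dependency-preserving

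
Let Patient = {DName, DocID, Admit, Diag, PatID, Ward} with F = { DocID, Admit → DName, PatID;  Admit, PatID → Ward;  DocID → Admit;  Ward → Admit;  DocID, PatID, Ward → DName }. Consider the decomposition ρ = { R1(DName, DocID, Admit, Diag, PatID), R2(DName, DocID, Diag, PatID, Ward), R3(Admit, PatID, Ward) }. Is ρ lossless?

Yes

Chase test. Columns are DName, DocID, Admit, Diag, PatID, Ward; row i has aⱼ where attribute j ∈ Ri, else bᵢⱼ.
Initial tableau (one row per fragment):
  row 1: a1 a2 a3 a4 a5 b16
  row 2: a1 a2 b23 a4 a5 a6
  row 3: b31 b32 a3 b34 a5 a6
Rows 1 and 3 agree on Admit, PatID; apply Admit, PatID→Ward and equate their Ward entries.
Rows 1 and 2 agree on DocID; apply DocID→Admit and equate their Admit entries.
Row 1 is now all distinguished symbols — the join is lossless.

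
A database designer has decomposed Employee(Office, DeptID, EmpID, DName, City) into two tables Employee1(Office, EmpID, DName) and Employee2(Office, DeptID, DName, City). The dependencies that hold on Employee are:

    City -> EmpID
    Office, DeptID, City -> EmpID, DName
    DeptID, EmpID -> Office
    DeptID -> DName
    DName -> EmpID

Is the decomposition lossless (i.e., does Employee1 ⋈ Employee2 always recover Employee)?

Common attributes: Employee1 ∩ Employee2 = {Office, DName}.
Closure of {Office, DName}: DName → EmpID applies, adding EmpID. So (Office, DName)⁺ = {Office, EmpID, DName}.
This closure contains every attribute of Employee1, so Employee1 ∩ Employee2 → Employee1. The join is lossless.

Yes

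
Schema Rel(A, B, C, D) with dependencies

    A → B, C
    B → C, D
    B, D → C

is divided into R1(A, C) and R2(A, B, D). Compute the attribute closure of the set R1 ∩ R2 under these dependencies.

A, B, C, D

R1 ∩ R2 = {A}.
A → B, C applies, adding B, C
B → C, D applies, adding D
Closure: {A, B, C, D}.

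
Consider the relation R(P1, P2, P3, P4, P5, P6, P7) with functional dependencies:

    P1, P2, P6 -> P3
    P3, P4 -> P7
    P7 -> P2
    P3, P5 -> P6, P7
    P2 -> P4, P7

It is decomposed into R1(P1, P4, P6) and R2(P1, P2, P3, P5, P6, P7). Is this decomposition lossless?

Common attributes: R1 ∩ R2 = {P1, P6}.
No dependency enlarges {P1, P6}, so (P1, P6)⁺ = {P1, P6}.
The closure contains neither all of R1 = {P1, P4, P6} nor all of R2 = {P1, P2, P3, P5, P6, P7}, so the common attributes are not a superkey of either fragment. The join is lossy.

No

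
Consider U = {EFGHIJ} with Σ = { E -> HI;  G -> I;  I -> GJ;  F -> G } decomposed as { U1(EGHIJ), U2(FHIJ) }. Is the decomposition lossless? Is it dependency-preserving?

Lossless test: (HIJ)⁺ = {GHIJ}, which is a superkey of neither fragment — lossy.
Dependency preservation: F → G is not contained in any single fragment, but the restricted closure of its left-hand side across the fragments still reaches the right-hand side; the remaining FDs each lie inside some fragment. All dependencies are preserved.

lossy but dependency-preserving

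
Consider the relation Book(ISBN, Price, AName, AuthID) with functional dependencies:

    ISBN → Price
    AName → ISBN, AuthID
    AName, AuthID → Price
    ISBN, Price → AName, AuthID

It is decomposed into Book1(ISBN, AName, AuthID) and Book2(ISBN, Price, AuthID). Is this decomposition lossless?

Yes

Common attributes: Book1 ∩ Book2 = {ISBN, AuthID}.
Closure of {ISBN, AuthID}: ISBN → Price applies, adding Price; ISBN, Price → AName, AuthID applies, adding AName. So (ISBN, AuthID)⁺ = {ISBN, Price, AName, AuthID}.
This closure contains every attribute of Book1, so Book1 ∩ Book2 → Book1. The join is lossless.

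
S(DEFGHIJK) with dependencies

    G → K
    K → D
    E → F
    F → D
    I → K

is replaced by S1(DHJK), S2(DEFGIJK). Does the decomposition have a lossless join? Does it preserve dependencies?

Lossless test: (DJK)⁺ = {DJK}, which is a superkey of neither fragment — lossy.
Dependency preservation: every FD's attributes lie within a single fragment, so each can be enforced locally — preserved.

lossy but dependency-preserving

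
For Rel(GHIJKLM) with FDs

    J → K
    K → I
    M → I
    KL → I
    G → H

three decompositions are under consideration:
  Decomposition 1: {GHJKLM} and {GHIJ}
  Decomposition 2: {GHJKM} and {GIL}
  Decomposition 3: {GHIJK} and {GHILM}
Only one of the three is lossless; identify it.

Decomposition 1

Decomposition 1: common = {GHJ}, closure = {GHIJK} → lossless.
Decomposition 2: common = {G}, closure = {GH} → lossy.
Decomposition 3: common = {GHI}, closure = {GHI} → lossy.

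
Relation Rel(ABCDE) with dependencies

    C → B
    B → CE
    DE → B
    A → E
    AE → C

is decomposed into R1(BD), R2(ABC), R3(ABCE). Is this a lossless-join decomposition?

No

Chase test. Columns are ABCDE; row i has aⱼ where attribute j ∈ Ri, else bᵢⱼ.
Initial tableau (one row per fragment):
  row 1: b11 a2 b13 a4 b15
  row 2: a1 a2 a3 b24 b25
  row 3: a1 a2 a3 b34 a5
Rows 1 and 2 agree on B; apply B→CE and equate their CE entries.
Rows 1 and 3 agree on B; apply B→CE and equate their CE entries.
No row becomes fully distinguished — the join is lossy.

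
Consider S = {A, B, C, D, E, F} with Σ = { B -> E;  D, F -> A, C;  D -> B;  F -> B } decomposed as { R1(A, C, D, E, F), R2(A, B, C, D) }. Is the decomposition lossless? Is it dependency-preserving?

lossless but not dependency-preserving

Lossless test: (A, C, D)⁺ = {A, B, C, D, E}, which contains all of one fragment — lossless.
Dependency preservation: the restricted closure of {B} across the fragments never reaches {E}, so B → E cannot be enforced without a join — not preserved.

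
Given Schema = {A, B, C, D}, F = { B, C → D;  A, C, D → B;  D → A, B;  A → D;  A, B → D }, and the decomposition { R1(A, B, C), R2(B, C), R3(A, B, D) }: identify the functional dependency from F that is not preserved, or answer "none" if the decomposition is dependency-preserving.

none

B, C → D: restricted closure across fragments reaches D.
A, C, D → B: restricted closure across fragments reaches B.
D → A, B lies within R3.
A → D lies within R3.
A, B → D lies within R3.
Every dependency is enforceable on the fragments, so the decomposition is dependency-preserving.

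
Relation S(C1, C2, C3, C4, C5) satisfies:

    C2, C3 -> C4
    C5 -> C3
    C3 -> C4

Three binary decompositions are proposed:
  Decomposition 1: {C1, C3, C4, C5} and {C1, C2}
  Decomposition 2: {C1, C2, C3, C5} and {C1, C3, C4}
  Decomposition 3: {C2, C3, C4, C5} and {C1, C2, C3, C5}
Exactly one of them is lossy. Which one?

Decomposition 1: common = {C1}, closure = {C1} → lossy.
Decomposition 2: common = {C1, C3}, closure = {C1, C3, C4} → lossless.
Decomposition 3: common = {C2, C3, C5}, closure = {C2, C3, C4, C5} → lossless.

Decomposition 1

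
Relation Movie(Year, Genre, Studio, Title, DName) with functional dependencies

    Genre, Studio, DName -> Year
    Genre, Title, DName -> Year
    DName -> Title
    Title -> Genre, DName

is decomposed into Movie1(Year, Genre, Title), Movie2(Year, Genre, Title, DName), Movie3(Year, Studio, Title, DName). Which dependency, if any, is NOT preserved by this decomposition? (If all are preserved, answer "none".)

none

Genre, Studio, DName → Year: restricted closure across fragments reaches Year.
Genre, Title, DName → Year lies within Movie2.
DName → Title lies within Movie2.
Title → Genre, DName lies within Movie2.
Every dependency is enforceable on the fragments, so the decomposition is dependency-preserving.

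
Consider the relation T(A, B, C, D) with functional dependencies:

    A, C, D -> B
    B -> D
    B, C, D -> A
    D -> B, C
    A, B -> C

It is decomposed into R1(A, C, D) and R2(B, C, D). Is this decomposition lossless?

Common attributes: R1 ∩ R2 = {C, D}.
Closure of {C, D}: D → B, C applies, adding B; B, C, D → A applies, adding A. So (C, D)⁺ = {A, B, C, D}.
This closure contains every attribute of R1, so R1 ∩ R2 → R1. The join is lossless.

Yes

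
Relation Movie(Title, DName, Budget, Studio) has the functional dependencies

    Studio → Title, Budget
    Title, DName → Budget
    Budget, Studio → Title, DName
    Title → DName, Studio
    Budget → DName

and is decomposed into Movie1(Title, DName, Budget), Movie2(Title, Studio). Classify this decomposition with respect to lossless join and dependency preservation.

lossless and dependency-preserving

Lossless test: (Title)⁺ = {Title, DName, Budget, Studio}, which contains all of one fragment — lossless.
Dependency preservation: Studio → Title, Budget; Budget, Studio → Title, DName; Title → DName, Studio are not contained in any single fragment, but the restricted closure of each left-hand side across the fragments still reaches the right-hand side; the remaining FDs each lie inside some fragment. All dependencies are preserved.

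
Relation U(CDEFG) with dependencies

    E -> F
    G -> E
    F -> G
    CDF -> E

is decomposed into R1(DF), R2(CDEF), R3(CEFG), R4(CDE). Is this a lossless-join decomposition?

Yes

Chase test. Columns are CDEFG; row i has aⱼ where attribute j ∈ Ri, else bᵢⱼ.
Initial tableau (one row per fragment):
  row 1: b11 a2 b13 a4 b15
  row 2: a1 a2 a3 a4 b25
  row 3: a1 b32 a3 a4 a5
  row 4: a1 a2 a3 b44 b45
Rows 2 and 4 agree on E; apply E→F and equate their F entries.
Rows 1 and 2 agree on F; apply F→G and equate their G entries.
Rows 1 and 3 agree on F; apply F→G and equate their G entries.
Rows 1 and 4 agree on F; apply F→G and equate their G entries.
Rows 1 and 2 agree on G; apply G→E and equate their E entries.
Row 2 is now all distinguished symbols — the join is lossless.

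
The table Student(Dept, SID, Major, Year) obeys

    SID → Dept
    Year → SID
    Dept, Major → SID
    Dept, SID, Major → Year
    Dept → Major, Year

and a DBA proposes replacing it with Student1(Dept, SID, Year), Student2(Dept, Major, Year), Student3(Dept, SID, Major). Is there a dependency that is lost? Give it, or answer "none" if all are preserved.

none

SID → Dept lies within Student1.
Year → SID lies within Student1.
Dept, Major → SID lies within Student3.
Dept, SID, Major → Year: restricted closure across fragments reaches Year.
Dept → Major, Year lies within Student2.
Every dependency is enforceable on the fragments, so the decomposition is dependency-preserving.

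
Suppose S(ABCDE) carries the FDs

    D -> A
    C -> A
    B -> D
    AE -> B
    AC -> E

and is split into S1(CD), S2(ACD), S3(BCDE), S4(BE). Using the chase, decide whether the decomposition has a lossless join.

Yes

Chase test. Columns are ABCDE; row i has aⱼ where attribute j ∈ Si, else bᵢⱼ.
Initial tableau (one row per fragment):
  row 1: b11 b12 a3 a4 b15
  row 2: a1 b22 a3 a4 b25
  row 3: b31 a2 a3 a4 a5
  row 4: b41 a2 b43 b44 a5
Rows 1 and 2 agree on D; apply D→A and equate their A entries.
Rows 1 and 3 agree on D; apply D→A and equate their A entries.
Rows 3 and 4 agree on B; apply B→D and equate their D entries.
Rows 1 and 2 agree on AC; apply AC→E and equate their E entries.
Rows 1 and 3 agree on AC; apply AC→E and equate their E entries.
Rows 1 and 4 agree on D; apply D→A and equate their A entries.
Rows 1 and 2 agree on AE; apply AE→B and equate their B entries.
Rows 1 and 3 agree on AE; apply AE→B and equate their B entries.
Row 1 is now all distinguished symbols — the join is lossless.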